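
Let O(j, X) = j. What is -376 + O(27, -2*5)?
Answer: -349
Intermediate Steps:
-376 + O(27, -2*5) = -376 + 27 = -349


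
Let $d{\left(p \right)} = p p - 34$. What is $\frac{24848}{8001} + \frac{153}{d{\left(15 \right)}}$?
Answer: $\frac{5970121}{1528191} \approx 3.9067$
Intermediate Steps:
$d{\left(p \right)} = -34 + p^{2}$ ($d{\left(p \right)} = p^{2} - 34 = -34 + p^{2}$)
$\frac{24848}{8001} + \frac{153}{d{\left(15 \right)}} = \frac{24848}{8001} + \frac{153}{-34 + 15^{2}} = 24848 \cdot \frac{1}{8001} + \frac{153}{-34 + 225} = \frac{24848}{8001} + \frac{153}{191} = \frac{5970121}{1528191}$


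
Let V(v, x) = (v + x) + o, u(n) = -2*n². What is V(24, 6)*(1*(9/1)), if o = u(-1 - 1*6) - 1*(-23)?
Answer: -405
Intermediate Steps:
o = -75 (o = -2*(-1 - 1*6)² - 1*(-23) = -2*(-1 - 6)² + 23 = -2*(-7)² + 23 = -2*49 + 23 = -98 + 23 = -75)
V(v, x) = -75 + v + x (V(v, x) = (v + x) - 75 = -75 + v + x)
V(24, 6)*(1*(9/1)) = (-75 + 24 + 6)*(1*(9/1)) = -45*9*1 = -45*9 = -405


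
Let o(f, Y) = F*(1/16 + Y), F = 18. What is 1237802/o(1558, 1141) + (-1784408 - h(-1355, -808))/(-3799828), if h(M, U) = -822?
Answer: 18960271975433/312180569082 ≈ 60.735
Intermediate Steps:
o(f, Y) = 9/8 + 18*Y (o(f, Y) = 18*(1/16 + Y) = 9/8 + 18*Y)
1237802/o(1558, 1141) + (-1784408 - h(-1355, -808))/(-3799828) = 1237802/(9/8 + 18*1141) + (-1784408 - 1*(-822))/(-3799828) = 1237802/(9/8 + 20538) + (-1784408 + 822)*(-1/3799828) = 1237802/(164313/8) - 1783586*(-1/3799828) = 1237802*(8/164313) + 891793/1899914 = 9902416/164313 + 891793/1899914 = 18960271975433/312180569082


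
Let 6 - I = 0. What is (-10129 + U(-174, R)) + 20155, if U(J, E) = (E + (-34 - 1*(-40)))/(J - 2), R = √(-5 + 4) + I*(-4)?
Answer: 882297/88 - I/176 ≈ 10026.0 - 0.0056818*I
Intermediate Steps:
I = 6 (I = 6 - 1*0 = 6 + 0 = 6)
R = -24 + I (R = √(-5 + 4) + 6*(-4) = √(-1) - 24 = I - 24 = -24 + I ≈ -24.0 + 1.0*I)
U(J, E) = (6 + E)/(-2 + J) (U(J, E) = (E + (-34 + 40))/(-2 + J) = (E + 6)/(-2 + J) = (6 + E)/(-2 + J))
(-10129 + U(-174, R)) + 20155 = (-10129 + (6 + (-24 + I))/(-2 - 174)) + 20155 = (-10129 + (-18 + I)/(-176)) + 20155 = (-10129 - (-18 + I)/176) + 20155 = (-10129 + (9/88 - I/176)) + 20155 = (-891343/88 - I/176) + 20155 = 882297/88 - I/176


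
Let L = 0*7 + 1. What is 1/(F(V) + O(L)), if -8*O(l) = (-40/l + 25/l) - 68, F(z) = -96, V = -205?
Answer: -8/685 ≈ -0.011679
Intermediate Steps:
L = 1 (L = 0 + 1 = 1)
O(l) = 17/2 + 15/(8*l) (O(l) = -((-40/l + 25/l) - 68)/8 = -(-15/l - 68)/8 = -(-68 - 15/l)/8 = 17/2 + 15/(8*l))
1/(F(V) + O(L)) = 1/(-96 + (1/8)*(15 + 68*1)/1) = 1/(-96 + (1/8)*1*(15 + 68)) = 1/(-96 + (1/8)*1*83) = 1/(-96 + 83/8) = 1/(-685/8) = -8/685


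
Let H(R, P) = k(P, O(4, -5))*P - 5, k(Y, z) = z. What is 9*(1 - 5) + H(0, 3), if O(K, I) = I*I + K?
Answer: 46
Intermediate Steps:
O(K, I) = K + I**2 (O(K, I) = I**2 + K = K + I**2)
H(R, P) = -5 + 29*P (H(R, P) = (4 + (-5)**2)*P - 5 = (4 + 25)*P - 5 = 29*P - 5 = -5 + 29*P)
9*(1 - 5) + H(0, 3) = 9*(1 - 5) + (-5 + 29*3) = 9*(-4) + (-5 + 87) = -36 + 82 = 46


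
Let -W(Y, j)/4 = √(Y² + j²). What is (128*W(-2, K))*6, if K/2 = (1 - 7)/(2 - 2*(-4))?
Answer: -6144*√34/5 ≈ -7165.1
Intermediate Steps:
K = -6/5 (K = 2*((1 - 7)/(2 - 2*(-4))) = 2*(-6/(2 + 8)) = 2*(-6/10) = 2*(-6*⅒) = 2*(-⅗) = -6/5 ≈ -1.2000)
W(Y, j) = -4*√(Y² + j²)
(128*W(-2, K))*6 = (128*(-4*√((-2)² + (-6/5)²)))*6 = (128*(-4*√(4 + 36/25)))*6 = (128*(-8*√34/5))*6 = -1024*√34/5*6 = -6144*√34/5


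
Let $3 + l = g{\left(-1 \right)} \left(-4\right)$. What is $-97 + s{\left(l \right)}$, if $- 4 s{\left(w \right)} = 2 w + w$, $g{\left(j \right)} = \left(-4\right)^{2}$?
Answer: $- \frac{187}{4} \approx -46.75$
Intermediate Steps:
$g{\left(j \right)} = 16$
$l = -67$ ($l = -3 + 16 \left(-4\right) = -3 - 64 = -67$)
$s{\left(w \right)} = - \frac{3 w}{4}$ ($s{\left(w \right)} = - \frac{2 w + w}{4} = - \frac{3 w}{4}$)
$-97 + s{\left(l \right)} = -97 - - \frac{201}{4} = -97 + \frac{201}{4} = - \frac{187}{4}$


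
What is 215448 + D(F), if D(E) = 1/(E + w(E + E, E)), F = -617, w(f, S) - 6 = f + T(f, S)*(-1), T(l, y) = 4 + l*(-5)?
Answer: 1727677511/8019 ≈ 2.1545e+5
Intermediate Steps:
T(l, y) = 4 - 5*l
w(f, S) = 2 + 6*f (w(f, S) = 6 + (f + (4 - 5*f)*(-1)) = 6 + (f + (-4 + 5*f)) = 6 + (-4 + 6*f) = 2 + 6*f)
D(E) = 1/(2 + 13*E) (D(E) = 1/(E + (2 + 6*(E + E))) = 1/(E + (2 + 6*(2*E))) = 1/(E + (2 + 12*E)) = 1/(2 + 13*E))
215448 + D(F) = 215448 + 1/(2 + 13*(-617)) = 215448 + 1/(2 - 8021) = 215448 + 1/(-8019) = 215448 - 1/8019 = 1727677511/8019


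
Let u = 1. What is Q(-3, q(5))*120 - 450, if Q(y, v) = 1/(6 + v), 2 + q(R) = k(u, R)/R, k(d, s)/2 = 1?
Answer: -4650/11 ≈ -422.73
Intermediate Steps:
k(d, s) = 2 (k(d, s) = 2*1 = 2)
q(R) = -2 + 2/R
Q(-3, q(5))*120 - 450 = 120/(6 + (-2 + 2/5)) - 450 = 120/(6 + (-2 + 2*(⅕))) - 450 = 120/(6 + (-2 + ⅖)) - 450 = 120/(6 - 8/5) - 450 = 120/(22/5) - 450 = (5/22)*120 - 450 = 300/11 - 450 = -4650/11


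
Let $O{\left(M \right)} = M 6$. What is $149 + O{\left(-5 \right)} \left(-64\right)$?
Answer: $2069$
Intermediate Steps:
$O{\left(M \right)} = 6 M$
$149 + O{\left(-5 \right)} \left(-64\right) = 149 + 6 \left(-5\right) \left(-64\right) = 149 - -1920 = 149 + 1920 = 2069$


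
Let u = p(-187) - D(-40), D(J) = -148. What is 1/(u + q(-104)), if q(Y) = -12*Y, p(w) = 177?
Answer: 1/1573 ≈ 0.00063573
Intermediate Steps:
u = 325 (u = 177 - 1*(-148) = 177 + 148 = 325)
1/(u + q(-104)) = 1/(325 - 12*(-104)) = 1/(325 + 1248) = 1/1573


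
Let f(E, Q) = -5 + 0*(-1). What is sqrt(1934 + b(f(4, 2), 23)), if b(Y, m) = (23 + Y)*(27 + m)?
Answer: sqrt(2834) ≈ 53.235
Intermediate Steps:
f(E, Q) = -5 (f(E, Q) = -5 + 0 = -5)
sqrt(1934 + b(f(4, 2), 23)) = sqrt(1934 + (621 + 23*23 + 27*(-5) - 5*23)) = sqrt(1934 + (621 + 529 - 135 - 115)) = sqrt(1934 + 900) = sqrt(2834)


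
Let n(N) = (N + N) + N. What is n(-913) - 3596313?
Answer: -3599052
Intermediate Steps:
n(N) = 3*N (n(N) = 2*N + N = 3*N)
n(-913) - 3596313 = 3*(-913) - 3596313 = -2739 - 3596313 = -3599052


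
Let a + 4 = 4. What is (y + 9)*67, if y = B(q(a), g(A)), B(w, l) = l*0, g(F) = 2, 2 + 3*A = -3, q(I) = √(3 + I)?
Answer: 603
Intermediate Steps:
a = 0 (a = -4 + 4 = 0)
A = -5/3 (A = -⅔ + (⅓)*(-3) = -⅔ - 1 = -5/3 ≈ -1.6667)
B(w, l) = 0
y = 0
(y + 9)*67 = (0 + 9)*67 = 9*67 = 603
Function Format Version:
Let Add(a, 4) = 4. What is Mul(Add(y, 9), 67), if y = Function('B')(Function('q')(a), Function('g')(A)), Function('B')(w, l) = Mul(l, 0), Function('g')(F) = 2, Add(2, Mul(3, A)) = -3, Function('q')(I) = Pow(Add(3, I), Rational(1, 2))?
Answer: 603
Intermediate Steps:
a = 0 (a = Add(-4, 4) = 0)
A = Rational(-5, 3) (A = Add(Rational(-2, 3), Mul(Rational(1, 3), -3)) = Add(Rational(-2, 3), -1) = Rational(-5, 3) ≈ -1.6667)
Function('B')(w, l) = 0
y = 0
Mul(Add(y, 9), 67) = Mul(Add(0, 9), 67) = Mul(9, 67) = 603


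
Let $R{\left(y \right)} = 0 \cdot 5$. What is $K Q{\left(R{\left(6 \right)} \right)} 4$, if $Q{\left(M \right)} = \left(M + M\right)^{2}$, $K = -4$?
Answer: $0$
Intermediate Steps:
$R{\left(y \right)} = 0$
$Q{\left(M \right)} = 4 M^{2}$ ($Q{\left(M \right)} = \left(2 M\right)^{2} = 4 M^{2}$)
$K Q{\left(R{\left(6 \right)} \right)} 4 = - 4 \cdot 4 \cdot 0^{2} \cdot 4 = - 4 \cdot 4 \cdot 0 \cdot 4 = \left(-4\right) 0 \cdot 4 = 0 \cdot 4 = 0$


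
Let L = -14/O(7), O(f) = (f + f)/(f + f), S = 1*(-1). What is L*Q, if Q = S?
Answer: 14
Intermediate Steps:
S = -1
O(f) = 1 (O(f) = (2*f)/((2*f)) = (2*f)*(1/(2*f)) = 1)
L = -14 (L = -14/1 = -14*1 = -14)
Q = -1
L*Q = -14*(-1) = 14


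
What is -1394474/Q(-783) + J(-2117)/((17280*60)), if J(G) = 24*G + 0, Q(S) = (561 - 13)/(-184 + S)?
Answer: 14563328376371/5918400 ≈ 2.4607e+6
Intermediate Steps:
Q(S) = 548/(-184 + S)
J(G) = 24*G
-1394474/Q(-783) + J(-2117)/((17280*60)) = -1394474/(548/(-184 - 783)) + (24*(-2117))/((17280*60)) = -1394474/(548/(-967)) - 50808/1036800 = -1394474/(548*(-1/967)) - 50808*1/1036800 = -1394474/(-548/967) - 2117/43200 = -1394474*(-967/548) - 2117/43200 = 674228179/274 - 2117/43200 = 14563328376371/5918400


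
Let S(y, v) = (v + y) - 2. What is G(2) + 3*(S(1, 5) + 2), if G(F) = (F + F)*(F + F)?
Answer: 34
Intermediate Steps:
S(y, v) = -2 + v + y
G(F) = 4*F² (G(F) = (2*F)*(2*F) = 4*F²)
G(2) + 3*(S(1, 5) + 2) = 4*2² + 3*((-2 + 5 + 1) + 2) = 4*4 + 3*(4 + 2) = 16 + 3*6 = 16 + 18 = 34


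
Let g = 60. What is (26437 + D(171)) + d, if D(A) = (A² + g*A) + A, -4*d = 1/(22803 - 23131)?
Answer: 86735009/1312 ≈ 66109.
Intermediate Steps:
d = 1/1312 (d = -1/(4*(22803 - 23131)) = -¼/(-328) = -¼*(-1/328) = 1/1312 ≈ 0.00076220)
D(A) = A² + 61*A (D(A) = (A² + 60*A) + A = A² + 61*A)
(26437 + D(171)) + d = (26437 + 171*(61 + 171)) + 1/1312 = (26437 + 171*232) + 1/1312 = (26437 + 39672) + 1/1312 = 66109 + 1/1312 = 86735009/1312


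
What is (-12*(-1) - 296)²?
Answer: 80656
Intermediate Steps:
(-12*(-1) - 296)² = (12 - 296)² = (-284)² = 80656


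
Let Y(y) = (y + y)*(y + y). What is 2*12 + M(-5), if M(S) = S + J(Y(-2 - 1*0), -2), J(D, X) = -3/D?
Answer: 301/16 ≈ 18.813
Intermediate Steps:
Y(y) = 4*y**2 (Y(y) = (2*y)*(2*y) = 4*y**2)
M(S) = -3/16 + S (M(S) = S - 3*1/(4*(-2 - 1*0)**2) = S - 3*1/(4*(-2 + 0)**2) = S - 3/(4*(-2)**2) = S - 3/(4*4) = S - 3/16 = -3/16 + S)
2*12 + M(-5) = 2*12 + (-3/16 - 5) = 24 - 83/16 = 301/16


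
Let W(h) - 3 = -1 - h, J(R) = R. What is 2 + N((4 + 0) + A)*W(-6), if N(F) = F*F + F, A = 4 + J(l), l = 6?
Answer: 1682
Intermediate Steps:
W(h) = 2 - h (W(h) = 3 + (-1 - h) = 2 - h)
A = 10 (A = 4 + 6 = 10)
N(F) = F + F**2 (N(F) = F**2 + F = F + F**2)
2 + N((4 + 0) + A)*W(-6) = 2 + (((4 + 0) + 10)*(1 + ((4 + 0) + 10)))*(2 - 1*(-6)) = 2 + ((4 + 10)*(1 + (4 + 10)))*(2 + 6) = 2 + (14*(1 + 14))*8 = 2 + (14*15)*8 = 2 + 210*8 = 2 + 1680 = 1682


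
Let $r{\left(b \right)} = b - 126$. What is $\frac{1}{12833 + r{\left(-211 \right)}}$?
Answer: $\frac{1}{12496} \approx 8.0026 \cdot 10^{-5}$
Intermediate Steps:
$r{\left(b \right)} = -126 + b$
$\frac{1}{12833 + r{\left(-211 \right)}} = \frac{1}{12833 - 337} = \frac{1}{12496}$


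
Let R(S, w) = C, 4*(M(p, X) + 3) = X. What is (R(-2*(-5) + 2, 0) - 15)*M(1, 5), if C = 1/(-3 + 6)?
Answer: 77/3 ≈ 25.667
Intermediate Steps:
M(p, X) = -3 + X/4
C = 1/3 ≈ 0.33333
R(S, w) = 1/3
(R(-2*(-5) + 2, 0) - 15)*M(1, 5) = (1/3 - 15)*(-3 + (1/4)*5) = -44*(-3 + 5/4)/3 = -44/3*(-7/4) = 77/3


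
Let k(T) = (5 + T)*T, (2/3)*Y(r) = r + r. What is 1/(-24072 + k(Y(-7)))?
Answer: -1/23736 ≈ -4.2130e-5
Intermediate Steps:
Y(r) = 3*r (Y(r) = 3*(r + r)/2 = 3*(2*r)/2 = 3*r)
k(T) = T*(5 + T)
1/(-24072 + k(Y(-7))) = 1/(-24072 + (3*(-7))*(5 + 3*(-7))) = 1/(-24072 - 21*(5 - 21)) = 1/(-24072 - 21*(-16)) = 1/(-24072 + 336) = 1/(-23736) = -1/23736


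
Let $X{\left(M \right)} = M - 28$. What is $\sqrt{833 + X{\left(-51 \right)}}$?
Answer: $\sqrt{754} \approx 27.459$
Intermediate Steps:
$X{\left(M \right)} = -28 + M$
$\sqrt{833 + X{\left(-51 \right)}} = \sqrt{833 - 79} = \sqrt{754}$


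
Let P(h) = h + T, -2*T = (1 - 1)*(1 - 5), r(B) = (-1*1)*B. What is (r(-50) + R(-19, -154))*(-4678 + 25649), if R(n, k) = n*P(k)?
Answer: 62409696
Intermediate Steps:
r(B) = -B
T = 0 (T = -(1 - 1)*(1 - 5)/2 = -0*(-4) = -½*0 = 0)
P(h) = h (P(h) = h + 0 = h)
R(n, k) = k*n (R(n, k) = n*k = k*n)
(r(-50) + R(-19, -154))*(-4678 + 25649) = (-1*(-50) - 154*(-19))*(-4678 + 25649) = (50 + 2926)*20971 = 2976*20971 = 62409696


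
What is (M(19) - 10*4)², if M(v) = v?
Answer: 441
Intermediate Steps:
(M(19) - 10*4)² = (19 - 10*4)² = (19 - 40)² = (-21)² = 441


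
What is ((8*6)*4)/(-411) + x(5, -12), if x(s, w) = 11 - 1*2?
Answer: 1169/137 ≈ 8.5329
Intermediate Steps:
x(s, w) = 9 (x(s, w) = 11 - 2 = 9)
((8*6)*4)/(-411) + x(5, -12) = ((8*6)*4)/(-411) + 9 = (48*4)*(-1/411) + 9 = 192*(-1/411) + 9 = -64/137 + 9 = 1169/137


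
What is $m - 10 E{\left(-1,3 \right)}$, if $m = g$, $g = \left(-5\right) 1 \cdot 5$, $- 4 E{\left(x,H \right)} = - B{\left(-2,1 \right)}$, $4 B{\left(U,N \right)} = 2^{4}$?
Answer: $-35$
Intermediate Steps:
$B{\left(U,N \right)} = 4$ ($B{\left(U,N \right)} = \frac{2^{4}}{4} = \frac{1}{4} \cdot 16 = 4$)
$E{\left(x,H \right)} = 1$ ($E{\left(x,H \right)} = - \frac{\left(-1\right) 4}{4} = \left(- \frac{1}{4}\right) \left(-4\right) = 1$)
$g = -25$ ($g = \left(-5\right) 5 = -25$)
$m = -25$
$m - 10 E{\left(-1,3 \right)} = -25 - 10 = -35$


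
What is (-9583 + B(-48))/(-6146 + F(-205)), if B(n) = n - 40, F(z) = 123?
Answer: 509/317 ≈ 1.6057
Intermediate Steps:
B(n) = -40 + n
(-9583 + B(-48))/(-6146 + F(-205)) = (-9583 + (-40 - 48))/(-6146 + 123) = (-9583 - 88)/(-6023) = -9671*(-1/6023) = 509/317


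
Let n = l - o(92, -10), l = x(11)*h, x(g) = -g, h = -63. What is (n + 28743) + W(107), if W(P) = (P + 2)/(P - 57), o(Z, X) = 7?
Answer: 1471559/50 ≈ 29431.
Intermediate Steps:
l = 693 (l = -1*11*(-63) = -11*(-63) = 693)
W(P) = (2 + P)/(-57 + P)
n = 686 (n = 693 - 1*7 = 693 - 7 = 686)
(n + 28743) + W(107) = (686 + 28743) + (2 + 107)/(-57 + 107) = 29429 + 109/50 = 1471559/50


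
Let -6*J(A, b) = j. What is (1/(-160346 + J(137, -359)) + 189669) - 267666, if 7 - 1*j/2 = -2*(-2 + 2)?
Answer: -37520066868/481045 ≈ -77997.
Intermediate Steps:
j = 14 (j = 14 - (-4)*(-2 + 2) = 14 - (-4)*0 = 14 - 2*0 = 14 + 0 = 14)
J(A, b) = -7/3 (J(A, b) = -1/6*14 = -7/3)
(1/(-160346 + J(137, -359)) + 189669) - 267666 = (1/(-160346 - 7/3) + 189669) - 267666 = (1/(-481045/3) + 189669) - 267666 = (-3/481045 + 189669) - 267666 = 91239324102/481045 - 267666 = -37520066868/481045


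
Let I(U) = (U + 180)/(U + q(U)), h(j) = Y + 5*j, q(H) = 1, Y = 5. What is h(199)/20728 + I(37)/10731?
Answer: 7362071/150936114 ≈ 0.048776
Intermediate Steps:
h(j) = 5 + 5*j
I(U) = (180 + U)/(1 + U) (I(U) = (U + 180)/(U + 1) = (180 + U)/(1 + U))
h(199)/20728 + I(37)/10731 = (5 + 5*199)/20728 + ((180 + 37)/(1 + 37))/10731 = (5 + 995)*(1/20728) + (217/38)*(1/10731) = 1000*(1/20728) + ((1/38)*217)*(1/10731) = 125/2591 + (217/38)*(1/10731) = 125/2591 + 31/58254 = 7362071/150936114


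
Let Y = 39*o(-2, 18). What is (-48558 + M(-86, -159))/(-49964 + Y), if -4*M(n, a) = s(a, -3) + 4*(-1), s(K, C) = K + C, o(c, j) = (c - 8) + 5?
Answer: 97033/100318 ≈ 0.96725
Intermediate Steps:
o(c, j) = -3 + c (o(c, j) = (-8 + c) + 5 = -3 + c)
s(K, C) = C + K
M(n, a) = 7/4 - a/4 (M(n, a) = -((-3 + a) + 4*(-1))/4 = -((-3 + a) - 4)/4 = -(-7 + a)/4 = 7/4 - a/4)
Y = -195 (Y = 39*(-3 - 2) = 39*(-5) = -195)
(-48558 + M(-86, -159))/(-49964 + Y) = (-48558 + (7/4 - ¼*(-159)))/(-49964 - 195) = (-48558 + (7/4 + 159/4))/(-50159) = (-48558 + 83/2)*(-1/50159) = -97033/2*(-1/50159) = 97033/100318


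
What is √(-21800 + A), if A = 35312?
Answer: 2*√3378 ≈ 116.24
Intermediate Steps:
√(-21800 + A) = √(-21800 + 35312) = √13512 = 2*√3378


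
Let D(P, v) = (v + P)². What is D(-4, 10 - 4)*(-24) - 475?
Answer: -571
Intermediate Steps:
D(P, v) = (P + v)²
D(-4, 10 - 4)*(-24) - 475 = (-4 + (10 - 4))²*(-24) - 475 = (-4 + 6)²*(-24) - 475 = 2²*(-24) - 475 = 4*(-24) - 475 = -96 - 475 = -571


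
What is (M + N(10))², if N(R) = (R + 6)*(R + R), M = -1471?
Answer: 1324801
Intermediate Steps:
N(R) = 2*R*(6 + R) (N(R) = (6 + R)*(2*R) = 2*R*(6 + R))
(M + N(10))² = (-1471 + 2*10*(6 + 10))² = (-1471 + 2*10*16)² = (-1471 + 320)² = (-1151)² = 1324801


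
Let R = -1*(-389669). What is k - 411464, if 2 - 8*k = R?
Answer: -3681379/8 ≈ -4.6017e+5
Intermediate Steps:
R = 389669
k = -389667/8 (k = 1/4 - 1/8*389669 = 1/4 - 389669/8 = -389667/8 ≈ -48708.)
k - 411464 = -389667/8 - 411464 = -3681379/8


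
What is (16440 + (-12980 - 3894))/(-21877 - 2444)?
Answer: 434/24321 ≈ 0.017845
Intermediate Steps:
(16440 + (-12980 - 3894))/(-21877 - 2444) = (16440 - 16874)/(-24321) = -434*(-1/24321) = 434/24321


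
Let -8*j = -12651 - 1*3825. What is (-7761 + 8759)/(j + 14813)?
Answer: 1996/33745 ≈ 0.059150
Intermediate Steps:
j = 4119/2 (j = -(-12651 - 1*3825)/8 = -(-12651 - 3825)/8 = -⅛*(-16476) = 4119/2 ≈ 2059.5)
(-7761 + 8759)/(j + 14813) = (-7761 + 8759)/(4119/2 + 14813) = 998/(33745/2) = 998*(2/33745) = 1996/33745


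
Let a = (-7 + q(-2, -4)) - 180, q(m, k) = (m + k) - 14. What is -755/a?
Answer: 755/207 ≈ 3.6473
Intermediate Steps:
q(m, k) = -14 + k + m (q(m, k) = (k + m) - 14 = -14 + k + m)
a = -207 (a = (-7 + (-14 - 4 - 2)) - 180 = (-7 - 20) - 180 = -27 - 180 = -207)
-755/a = -755/(-207) = -755*(-1/207) = 755/207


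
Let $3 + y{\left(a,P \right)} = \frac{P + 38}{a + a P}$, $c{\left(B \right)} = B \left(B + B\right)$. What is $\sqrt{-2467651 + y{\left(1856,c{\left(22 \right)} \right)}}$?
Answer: $\frac{5 i \sqrt{4988474775349098}}{224808} \approx 1570.9 i$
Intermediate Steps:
$c{\left(B \right)} = 2 B^{2}$ ($c{\left(B \right)} = B 2 B = 2 B^{2}$)
$y{\left(a,P \right)} = -3 + \frac{38 + P}{a + P a}$ ($y{\left(a,P \right)} = -3 + \frac{P + 38}{a + a P} = -3 + \frac{38 + P}{a + P a}$)
$\sqrt{-2467651 + y{\left(1856,c{\left(22 \right)} \right)}} = \sqrt{-2467651 + \frac{38 + 2 \cdot 22^{2} - 5568 - 3 \cdot 2 \cdot 22^{2} \cdot 1856}{1856 \left(1 + 2 \cdot 22^{2}\right)}} = \sqrt{-2467651 + \frac{38 + 2 \cdot 484 - 5568 - 3 \cdot 2 \cdot 484 \cdot 1856}{1856 \left(1 + 2 \cdot 484\right)}} = \sqrt{-2467651 + \frac{38 + 968 - 5568 - 2904 \cdot 1856}{1856 \left(1 + 968\right)}} = \sqrt{-2467651 + \frac{38 + 968 - 5568 - 5389824}{1856 \cdot 969}} = \sqrt{-2467651 + \frac{1}{1856} \cdot \frac{1}{969} \left(-5394386\right)} = \sqrt{-2467651 - \frac{2697193}{899232}} = \sqrt{- \frac{2218993441225}{899232}} = \frac{5 i \sqrt{4988474775349098}}{224808}$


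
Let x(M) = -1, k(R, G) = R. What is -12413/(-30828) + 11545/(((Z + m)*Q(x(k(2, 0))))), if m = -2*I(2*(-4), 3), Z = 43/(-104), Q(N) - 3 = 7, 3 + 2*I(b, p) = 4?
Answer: -58724311/71932 ≈ -816.39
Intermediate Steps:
I(b, p) = ½ (I(b, p) = -3/2 + (½)*4 = -3/2 + 2 = ½)
Q(N) = 10 (Q(N) = 3 + 7 = 10)
Z = -43/104 (Z = 43*(-1/104) = -43/104 ≈ -0.41346)
m = -1 (m = -2*½ = -1)
-12413/(-30828) + 11545/(((Z + m)*Q(x(k(2, 0))))) = -12413/(-30828) + 11545/(((-43/104 - 1)*10)) = -12413*(-1/30828) + 11545/((-147/104*10)) = 12413/30828 + 11545/(-735/52) = 12413/30828 + 11545*(-52/735) = 12413/30828 - 120068/147 = -58724311/71932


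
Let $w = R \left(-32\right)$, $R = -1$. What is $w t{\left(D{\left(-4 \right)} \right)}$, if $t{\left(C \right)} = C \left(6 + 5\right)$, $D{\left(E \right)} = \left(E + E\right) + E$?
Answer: $-4224$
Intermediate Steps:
$D{\left(E \right)} = 3 E$ ($D{\left(E \right)} = 2 E + E = 3 E$)
$w = 32$ ($w = \left(-1\right) \left(-32\right) = 32$)
$t{\left(C \right)} = 11 C$ ($t{\left(C \right)} = C 11 = 11 C$)
$w t{\left(D{\left(-4 \right)} \right)} = 32 \cdot 11 \cdot 3 \left(-4\right) = 32 \cdot 11 \left(-12\right) = 32 \left(-132\right) = -4224$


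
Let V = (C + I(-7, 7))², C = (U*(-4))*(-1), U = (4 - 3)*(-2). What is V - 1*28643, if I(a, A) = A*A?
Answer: -26962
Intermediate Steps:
I(a, A) = A²
U = -2 (U = 1*(-2) = -2)
C = -8 (C = -2*(-4)*(-1) = 8*(-1) = -8)
V = 1681 (V = (-8 + 7²)² = (-8 + 49)² = 41² = 1681)
V - 1*28643 = 1681 - 1*28643 = 1681 - 28643 = -26962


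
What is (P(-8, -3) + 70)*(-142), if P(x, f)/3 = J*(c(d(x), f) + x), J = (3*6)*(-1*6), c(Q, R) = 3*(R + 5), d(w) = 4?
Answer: -101956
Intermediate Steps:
c(Q, R) = 15 + 3*R (c(Q, R) = 3*(5 + R) = 15 + 3*R)
J = -108 (J = 18*(-6) = -108)
P(x, f) = -4860 - 972*f - 324*x (P(x, f) = 3*(-108*((15 + 3*f) + x)) = 3*(-108*(15 + x + 3*f)) = 3*(-1620 - 324*f - 108*x) = -4860 - 972*f - 324*x)
(P(-8, -3) + 70)*(-142) = ((-4860 - 972*(-3) - 324*(-8)) + 70)*(-142) = ((-4860 + 2916 + 2592) + 70)*(-142) = (648 + 70)*(-142) = 718*(-142) = -101956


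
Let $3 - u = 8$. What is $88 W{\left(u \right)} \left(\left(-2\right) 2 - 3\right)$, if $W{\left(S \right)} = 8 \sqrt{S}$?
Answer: $- 4928 i \sqrt{5} \approx - 11019.0 i$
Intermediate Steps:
$u = -5$ ($u = 3 - 8 = -5$)
$88 W{\left(u \right)} \left(\left(-2\right) 2 - 3\right) = 88 \cdot 8 \sqrt{-5} \left(\left(-2\right) 2 - 3\right) = 88 \cdot 8 i \sqrt{5} \left(-4 - 3\right) = 88 \cdot 8 i \sqrt{5} \left(-7\right) = 704 i \sqrt{5} \left(-7\right) = - 4928 i \sqrt{5}$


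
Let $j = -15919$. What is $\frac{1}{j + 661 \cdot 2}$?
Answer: $- \frac{1}{14597} \approx -6.8507 \cdot 10^{-5}$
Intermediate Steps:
$\frac{1}{j + 661 \cdot 2} = \frac{1}{-15919 + 661 \cdot 2} = \frac{1}{-15919 + 1322} = \frac{1}{-14597} = - \frac{1}{14597}$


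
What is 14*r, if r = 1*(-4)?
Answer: -56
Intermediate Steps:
r = -4
14*r = 14*(-4) = -56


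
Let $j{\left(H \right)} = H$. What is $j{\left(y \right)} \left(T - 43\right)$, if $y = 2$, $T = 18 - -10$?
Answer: $-30$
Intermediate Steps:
$T = 28$ ($T = 18 + 10 = 28$)
$j{\left(y \right)} \left(T - 43\right) = 2 \left(28 - 43\right) = 2 \left(-15\right) = -30$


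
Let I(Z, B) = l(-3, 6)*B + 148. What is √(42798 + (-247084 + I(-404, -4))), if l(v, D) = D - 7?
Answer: 7*I*√4166 ≈ 451.81*I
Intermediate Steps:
l(v, D) = -7 + D
I(Z, B) = 148 - B (I(Z, B) = (-7 + 6)*B + 148 = -B + 148 = 148 - B)
√(42798 + (-247084 + I(-404, -4))) = √(42798 + (-247084 + (148 - 1*(-4)))) = √(42798 + (-247084 + (148 + 4))) = √(42798 + (-247084 + 152)) = √(42798 - 246932) = √(-204134) = 7*I*√4166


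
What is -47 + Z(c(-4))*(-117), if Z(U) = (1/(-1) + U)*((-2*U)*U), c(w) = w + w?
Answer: -134831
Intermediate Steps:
c(w) = 2*w
Z(U) = -2*U**2*(-1 + U) (Z(U) = (-1 + U)*(-2*U**2) = -2*U**2*(-1 + U))
-47 + Z(c(-4))*(-117) = -47 + (2*(2*(-4))**2*(1 - 2*(-4)))*(-117) = -47 + (2*(-8)**2*(1 - 1*(-8)))*(-117) = -47 + (2*64*(1 + 8))*(-117) = -47 + (2*64*9)*(-117) = -47 + 1152*(-117) = -47 - 134784 = -134831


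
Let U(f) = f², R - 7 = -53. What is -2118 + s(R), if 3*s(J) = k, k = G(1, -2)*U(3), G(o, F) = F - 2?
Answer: -2130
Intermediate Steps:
R = -46 (R = 7 - 53 = -46)
G(o, F) = -2 + F
k = -36 (k = (-2 - 2)*3² = -4*9 = -36)
s(J) = -12 (s(J) = (⅓)*(-36) = -12)
-2118 + s(R) = -2118 - 12 = -2130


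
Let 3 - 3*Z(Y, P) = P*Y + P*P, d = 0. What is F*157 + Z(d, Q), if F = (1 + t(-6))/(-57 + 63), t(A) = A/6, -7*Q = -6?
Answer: 37/49 ≈ 0.75510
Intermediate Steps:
Q = 6/7 (Q = -1/7*(-6) = 6/7 ≈ 0.85714)
t(A) = A/6 (t(A) = A*(1/6) = A/6)
Z(Y, P) = 1 - P**2/3 - P*Y/3 (Z(Y, P) = 1 - (P*Y + P*P)/3 = 1 - (P*Y + P**2)/3 = 1 - (P**2 + P*Y)/3 = 1 + (-P**2/3 - P*Y/3) = 1 - P**2/3 - P*Y/3)
F = 0 (F = (1 + (1/6)*(-6))/(-57 + 63) = (1 - 1)/6 = 0*(1/6) = 0)
F*157 + Z(d, Q) = 0*157 + (1 - (6/7)**2/3 - 1/3*6/7*0) = 0 + (1 - 1/3*36/49 + 0) = 0 + (1 - 12/49 + 0) = 0 + 37/49 = 37/49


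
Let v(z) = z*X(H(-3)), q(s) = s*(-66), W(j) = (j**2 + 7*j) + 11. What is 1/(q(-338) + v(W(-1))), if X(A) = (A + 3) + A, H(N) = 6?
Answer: 1/22383 ≈ 4.4677e-5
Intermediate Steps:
W(j) = 11 + j**2 + 7*j
q(s) = -66*s
X(A) = 3 + 2*A (X(A) = (3 + A) + A = 3 + 2*A)
v(z) = 15*z (v(z) = z*(3 + 2*6) = z*(3 + 12) = z*15 = 15*z)
1/(q(-338) + v(W(-1))) = 1/(-66*(-338) + 15*(11 + (-1)**2 + 7*(-1))) = 1/(22308 + 15*(11 + 1 - 7)) = 1/(22308 + 15*5) = 1/(22308 + 75) = 1/22383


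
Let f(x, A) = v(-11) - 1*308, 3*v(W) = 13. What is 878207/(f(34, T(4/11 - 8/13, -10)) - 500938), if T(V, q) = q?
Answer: -2634621/1503725 ≈ -1.7521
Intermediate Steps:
v(W) = 13/3 (v(W) = (⅓)*13 = 13/3)
f(x, A) = -911/3 (f(x, A) = 13/3 - 1*308 = 13/3 - 308 = -911/3)
878207/(f(34, T(4/11 - 8/13, -10)) - 500938) = 878207/(-911/3 - 500938) = 878207/(-1503725/3) = 878207*(-3/1503725) = -2634621/1503725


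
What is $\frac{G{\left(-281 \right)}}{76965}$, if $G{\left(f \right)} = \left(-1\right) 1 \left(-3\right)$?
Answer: $\frac{1}{25655} \approx 3.8979 \cdot 10^{-5}$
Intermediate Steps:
$G{\left(f \right)} = 3$ ($G{\left(f \right)} = \left(-1\right) \left(-3\right) = 3$)
$\frac{G{\left(-281 \right)}}{76965} = \frac{3}{76965} = 3 \cdot \frac{1}{76965} = \frac{1}{25655}$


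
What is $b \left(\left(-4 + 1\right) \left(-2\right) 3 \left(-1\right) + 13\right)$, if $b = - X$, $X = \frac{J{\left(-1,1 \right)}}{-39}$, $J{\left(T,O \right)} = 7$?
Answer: $- \frac{35}{39} \approx -0.89744$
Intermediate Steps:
$X = - \frac{7}{39}$ ($X = \frac{7}{-39} = 7 \left(- \frac{1}{39}\right) = - \frac{7}{39} \approx -0.17949$)
$b = \frac{7}{39}$ ($b = \left(-1\right) \left(- \frac{7}{39}\right) = \frac{7}{39} \approx 0.17949$)
$b \left(\left(-4 + 1\right) \left(-2\right) 3 \left(-1\right) + 13\right) = \frac{7 \left(\left(-4 + 1\right) \left(-2\right) 3 \left(-1\right) + 13\right)}{39} = \frac{7 \left(\left(-3\right) \left(-2\right) 3 \left(-1\right) + 13\right)}{39} = \frac{7 \left(6 \cdot 3 \left(-1\right) + 13\right)}{39} = \frac{7 \left(18 \left(-1\right) + 13\right)}{39} = \frac{7 \left(-18 + 13\right)}{39} = \frac{7}{39} \left(-5\right) = - \frac{35}{39}$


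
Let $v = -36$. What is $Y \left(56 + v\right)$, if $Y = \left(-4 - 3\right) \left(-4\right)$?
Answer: $560$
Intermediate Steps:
$Y = 28$ ($Y = \left(-7\right) \left(-4\right) = 28$)
$Y \left(56 + v\right) = 28 \left(56 - 36\right) = 28 \cdot 20 = 560$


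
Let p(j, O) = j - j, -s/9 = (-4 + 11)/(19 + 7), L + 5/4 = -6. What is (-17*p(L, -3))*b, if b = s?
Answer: 0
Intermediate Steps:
L = -29/4 (L = -5/4 - 6 = -29/4 ≈ -7.2500)
s = -63/26 (s = -9*(-4 + 11)/(19 + 7) = -63/26 ≈ -2.4231)
p(j, O) = 0
b = -63/26 ≈ -2.4231
(-17*p(L, -3))*b = -17*0*(-63/26) = 0*(-63/26) = 0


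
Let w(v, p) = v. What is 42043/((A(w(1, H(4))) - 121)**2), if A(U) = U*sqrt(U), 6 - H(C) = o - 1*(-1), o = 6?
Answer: 42043/14400 ≈ 2.9197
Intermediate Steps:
H(C) = -1 (H(C) = 6 - (6 - 1*(-1)) = 6 - (6 + 1) = 6 - 1*7 = 6 - 7 = -1)
A(U) = U**(3/2)
42043/((A(w(1, H(4))) - 121)**2) = 42043/((1**(3/2) - 121)**2) = 42043/((1 - 121)**2) = 42043/((-120)**2) = 42043/14400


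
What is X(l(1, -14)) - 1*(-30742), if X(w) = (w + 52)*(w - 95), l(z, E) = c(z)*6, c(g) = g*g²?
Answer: 25580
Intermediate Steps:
c(g) = g³
l(z, E) = 6*z³ (l(z, E) = z³*6 = 6*z³)
X(w) = (-95 + w)*(52 + w) (X(w) = (52 + w)*(-95 + w) = (-95 + w)*(52 + w))
X(l(1, -14)) - 1*(-30742) = (-4940 + (6*1³)² - 258*1³) - 1*(-30742) = (-4940 + (6*1)² - 258) + 30742 = (-4940 + 6² - 43*6) + 30742 = (-4940 + 36 - 258) + 30742 = -5162 + 30742 = 25580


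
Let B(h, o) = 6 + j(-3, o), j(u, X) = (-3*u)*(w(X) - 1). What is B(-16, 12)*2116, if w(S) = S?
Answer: 222180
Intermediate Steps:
j(u, X) = -3*u*(-1 + X) (j(u, X) = (-3*u)*(X - 1) = (-3*u)*(-1 + X) = -3*u*(-1 + X))
B(h, o) = -3 + 9*o (B(h, o) = 6 + 3*(-3)*(1 - o) = 6 + (-9 + 9*o) = -3 + 9*o)
B(-16, 12)*2116 = (-3 + 9*12)*2116 = (-3 + 108)*2116 = 105*2116 = 222180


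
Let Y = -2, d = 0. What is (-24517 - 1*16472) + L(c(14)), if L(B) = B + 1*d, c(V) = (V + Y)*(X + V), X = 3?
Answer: -40785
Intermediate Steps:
c(V) = (-2 + V)*(3 + V) (c(V) = (V - 2)*(3 + V) = (-2 + V)*(3 + V))
L(B) = B (L(B) = B + 1*0 = B + 0 = B)
(-24517 - 1*16472) + L(c(14)) = (-24517 - 1*16472) + (-6 + 14 + 14²) = (-24517 - 16472) + (-6 + 14 + 196) = -40989 + 204 = -40785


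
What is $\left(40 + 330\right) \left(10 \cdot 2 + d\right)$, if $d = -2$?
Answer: $6660$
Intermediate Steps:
$\left(40 + 330\right) \left(10 \cdot 2 + d\right) = \left(40 + 330\right) \left(10 \cdot 2 - 2\right) = 370 \left(20 - 2\right) = 370 \cdot 18 = 6660$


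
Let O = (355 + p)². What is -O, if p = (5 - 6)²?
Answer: -126736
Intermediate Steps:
p = 1 (p = (-1)² = 1)
O = 126736 (O = (355 + 1)² = 356² = 126736)
-O = -1*126736 = -126736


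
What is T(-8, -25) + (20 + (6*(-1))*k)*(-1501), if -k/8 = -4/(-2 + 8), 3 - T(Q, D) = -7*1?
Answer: 18022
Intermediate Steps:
T(Q, D) = 10 (T(Q, D) = 3 - (-7) = 3 - 1*(-7) = 3 + 7 = 10)
k = 16/3 (k = -(-32)/(-2 + 8) = -(-32)/6 = -8*(-2/3) = 16/3 ≈ 5.3333)
T(-8, -25) + (20 + (6*(-1))*k)*(-1501) = 10 + (20 + (6*(-1))*(16/3))*(-1501) = 10 + (20 - 6*16/3)*(-1501) = 10 + (20 - 32)*(-1501) = 10 - 12*(-1501) = 10 + 18012 = 18022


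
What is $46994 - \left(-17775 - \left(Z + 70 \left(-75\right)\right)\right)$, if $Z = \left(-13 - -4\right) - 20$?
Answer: $59490$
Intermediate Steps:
$Z = -29$ ($Z = \left(-13 + 4\right) - 20 = -9 - 20 = -29$)
$46994 - \left(-17775 - \left(Z + 70 \left(-75\right)\right)\right) = 46994 - \left(-17775 - \left(-29 + 70 \left(-75\right)\right)\right) = 46994 - \left(-17775 - \left(-29 - 5250\right)\right) = 46994 - \left(-17775 - -5279\right) = 46994 - \left(-17775 + 5279\right) = 46994 - -12496 = 46994 + 12496 = 59490$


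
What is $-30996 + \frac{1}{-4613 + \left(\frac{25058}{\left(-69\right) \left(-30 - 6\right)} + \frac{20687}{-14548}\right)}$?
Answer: $- \frac{1289339799175368}{41596973485} \approx -30996.0$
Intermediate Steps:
$-30996 + \frac{1}{-4613 + \left(\frac{25058}{\left(-69\right) \left(-30 - 6\right)} + \frac{20687}{-14548}\right)} = -30996 + \frac{1}{-4613 + \left(\frac{25058}{\left(-69\right) \left(-36\right)} + 20687 \left(- \frac{1}{14548}\right)\right)} = -30996 + \frac{1}{-4613 - \left(\frac{20687}{14548} - \frac{25058}{2484}\right)} = -30996 + \frac{1}{-4613 + \left(25058 \cdot \frac{1}{2484} - \frac{20687}{14548}\right)} = -30996 + \frac{1}{-4613 + \left(\frac{12529}{1242} - \frac{20687}{14548}\right)} = -30996 + \frac{1}{-4613 + \frac{78289319}{9034308}} = -30996 + \frac{1}{- \frac{41596973485}{9034308}} = -30996 - \frac{9034308}{41596973485} = - \frac{1289339799175368}{41596973485}$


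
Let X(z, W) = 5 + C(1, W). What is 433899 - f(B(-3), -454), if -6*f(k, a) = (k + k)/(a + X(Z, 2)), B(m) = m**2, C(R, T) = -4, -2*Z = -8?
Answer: 65518748/151 ≈ 4.3390e+5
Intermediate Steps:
Z = 4 (Z = -1/2*(-8) = 4)
X(z, W) = 1 (X(z, W) = 5 - 4 = 1)
f(k, a) = -k/(3*(1 + a)) (f(k, a) = -(k + k)/(6*(a + 1)) = -2*k/(6*(1 + a)) = -k/(3*(1 + a)))
433899 - f(B(-3), -454) = 433899 - (-1)*(-3)**2/(3 + 3*(-454)) = 433899 - (-1)*9/(3 - 1362) = 433899 - (-1)*9/(-1359) = 433899 - (-1)*9*(-1)/1359 = 433899 - 1*1/151 = 433899 - 1/151 = 65518748/151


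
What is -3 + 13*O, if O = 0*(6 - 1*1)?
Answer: -3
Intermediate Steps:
O = 0 (O = 0*(6 - 1) = 0*5 = 0)
-3 + 13*O = -3 + 13*0 = -3 + 0 = -3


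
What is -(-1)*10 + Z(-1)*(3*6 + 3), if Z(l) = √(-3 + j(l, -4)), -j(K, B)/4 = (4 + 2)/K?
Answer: 10 + 21*√21 ≈ 106.23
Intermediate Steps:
j(K, B) = -24/K (j(K, B) = -4*(4 + 2)/K = -24/K)
Z(l) = √(-3 - 24/l)
-(-1)*10 + Z(-1)*(3*6 + 3) = -(-1)*10 + (√3*√((-8 - 1*(-1))/(-1)))*(3*6 + 3) = -1*(-10) + (√3*√(-(-8 + 1)))*(18 + 3) = 10 + (√3*√(-1*(-7)))*21 = 10 + (√3*√7)*21 = 10 + √21*21 = 10 + 21*√21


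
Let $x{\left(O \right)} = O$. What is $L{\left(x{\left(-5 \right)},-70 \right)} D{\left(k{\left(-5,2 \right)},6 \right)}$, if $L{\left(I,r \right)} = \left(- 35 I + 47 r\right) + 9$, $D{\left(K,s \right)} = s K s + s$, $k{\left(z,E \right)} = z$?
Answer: $540444$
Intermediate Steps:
$D{\left(K,s \right)} = s + K s^{2}$ ($D{\left(K,s \right)} = K s s + s = K s^{2} + s = s + K s^{2}$)
$L{\left(I,r \right)} = 9 - 35 I + 47 r$
$L{\left(x{\left(-5 \right)},-70 \right)} D{\left(k{\left(-5,2 \right)},6 \right)} = \left(9 - -175 + 47 \left(-70\right)\right) 6 \left(1 - 30\right) = \left(9 + 175 - 3290\right) 6 \left(1 - 30\right) = - 3106 \cdot 6 \left(-29\right) = \left(-3106\right) \left(-174\right) = 540444$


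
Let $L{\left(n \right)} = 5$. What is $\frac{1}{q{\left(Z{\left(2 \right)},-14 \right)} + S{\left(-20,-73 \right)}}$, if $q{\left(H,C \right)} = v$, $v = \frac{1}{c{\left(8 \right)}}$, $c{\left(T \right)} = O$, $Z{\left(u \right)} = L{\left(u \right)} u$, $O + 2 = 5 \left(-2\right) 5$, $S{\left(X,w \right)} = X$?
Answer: $- \frac{52}{1041} \approx -0.049952$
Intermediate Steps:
$O = -52$ ($O = -2 + 5 \left(-2\right) 5 = -2 - 50 = -52$)
$Z{\left(u \right)} = 5 u$
$c{\left(T \right)} = -52$
$v = - \frac{1}{52}$ ($v = \frac{1}{-52} = - \frac{1}{52} \approx -0.019231$)
$q{\left(H,C \right)} = - \frac{1}{52}$
$\frac{1}{q{\left(Z{\left(2 \right)},-14 \right)} + S{\left(-20,-73 \right)}} = \frac{1}{- \frac{1}{52} - 20} = \frac{1}{- \frac{1041}{52}} = - \frac{52}{1041}$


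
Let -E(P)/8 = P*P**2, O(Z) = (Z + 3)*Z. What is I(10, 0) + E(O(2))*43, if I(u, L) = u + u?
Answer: -343980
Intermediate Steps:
O(Z) = Z*(3 + Z) (O(Z) = (3 + Z)*Z = Z*(3 + Z))
E(P) = -8*P**3 (E(P) = -8*P*P**2 = -8*P**3)
I(u, L) = 2*u
I(10, 0) + E(O(2))*43 = 2*10 - 8*8*(3 + 2)**3*43 = 20 - 8*(2*5)**3*43 = 20 - 8*10**3*43 = 20 - 8*1000*43 = 20 - 8000*43 = 20 - 344000 = -343980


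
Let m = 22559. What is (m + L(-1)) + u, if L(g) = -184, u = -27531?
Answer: -5156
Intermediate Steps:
(m + L(-1)) + u = (22559 - 184) - 27531 = 22375 - 27531 = -5156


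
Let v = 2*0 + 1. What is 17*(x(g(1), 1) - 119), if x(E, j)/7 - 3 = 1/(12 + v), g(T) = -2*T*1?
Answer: -21539/13 ≈ -1656.8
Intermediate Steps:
v = 1 (v = 0 + 1 = 1)
g(T) = -2*T
x(E, j) = 280/13 (x(E, j) = 21 + 7/(12 + 1) = 21 + 7/13 = 280/13)
17*(x(g(1), 1) - 119) = 17*(280/13 - 119) = 17*(-1267/13) = -21539/13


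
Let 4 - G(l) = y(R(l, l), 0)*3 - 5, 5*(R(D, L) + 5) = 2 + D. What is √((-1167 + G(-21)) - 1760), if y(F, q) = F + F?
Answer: I*√71630/5 ≈ 53.528*I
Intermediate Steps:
R(D, L) = -23/5 + D/5 (R(D, L) = -5 + (2 + D)/5 = -5 + (⅖ + D/5) = -23/5 + D/5)
y(F, q) = 2*F
G(l) = 183/5 - 6*l/5 (G(l) = 4 - ((2*(-23/5 + l/5))*3 - 5) = 4 - ((-46/5 + 2*l/5)*3 - 5) = 4 - ((-138/5 + 6*l/5) - 5) = 4 - (-163/5 + 6*l/5) = 4 + (163/5 - 6*l/5) = 183/5 - 6*l/5)
√((-1167 + G(-21)) - 1760) = √((-1167 + (183/5 - 6/5*(-21))) - 1760) = √((-1167 + (183/5 + 126/5)) - 1760) = √((-1167 + 309/5) - 1760) = √(-5526/5 - 1760) = √(-14326/5) = I*√71630/5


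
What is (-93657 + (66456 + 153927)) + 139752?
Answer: 266478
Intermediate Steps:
(-93657 + (66456 + 153927)) + 139752 = (-93657 + 220383) + 139752 = 126726 + 139752 = 266478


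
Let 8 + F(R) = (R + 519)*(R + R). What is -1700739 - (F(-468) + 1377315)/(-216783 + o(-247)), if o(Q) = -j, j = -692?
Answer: -367513061678/216091 ≈ -1.7007e+6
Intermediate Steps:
o(Q) = 692 (o(Q) = -1*(-692) = 692)
F(R) = -8 + 2*R*(519 + R) (F(R) = -8 + (R + 519)*(R + R) = -8 + (519 + R)*(2*R) = -8 + 2*R*(519 + R))
-1700739 - (F(-468) + 1377315)/(-216783 + o(-247)) = -1700739 - ((-8 + 2*(-468)² + 1038*(-468)) + 1377315)/(-216783 + 692) = -1700739 - ((-8 + 2*219024 - 485784) + 1377315)/(-216091) = -1700739 - ((-8 + 438048 - 485784) + 1377315)*(-1)/216091 = -1700739 - (-47744 + 1377315)*(-1)/216091 = -1700739 - 1329571*(-1)/216091 = -1700739 - 1*(-1329571/216091) = -1700739 + 1329571/216091 = -367513061678/216091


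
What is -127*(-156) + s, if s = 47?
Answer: 19859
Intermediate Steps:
-127*(-156) + s = -127*(-156) + 47 = 19812 + 47 = 19859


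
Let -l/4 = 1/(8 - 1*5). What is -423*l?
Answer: 564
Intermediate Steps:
l = -4/3 (l = -4/(8 - 1*5) = -4/(8 - 5) = -4/3 ≈ -1.3333)
-423*l = -423*(-4/3) = 564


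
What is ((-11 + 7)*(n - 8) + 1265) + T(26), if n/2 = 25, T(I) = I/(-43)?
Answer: 47145/43 ≈ 1096.4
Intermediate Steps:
T(I) = -I/43 (T(I) = I*(-1/43) = -I/43)
n = 50 (n = 2*25 = 50)
((-11 + 7)*(n - 8) + 1265) + T(26) = ((-11 + 7)*(50 - 8) + 1265) - 1/43*26 = (-4*42 + 1265) - 26/43 = (-168 + 1265) - 26/43 = 1097 - 26/43 = 47145/43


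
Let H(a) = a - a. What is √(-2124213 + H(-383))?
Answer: I*√2124213 ≈ 1457.5*I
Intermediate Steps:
H(a) = 0
√(-2124213 + H(-383)) = √(-2124213 + 0) = √(-2124213) = I*√2124213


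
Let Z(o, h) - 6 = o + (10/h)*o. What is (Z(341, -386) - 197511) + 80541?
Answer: -22509944/193 ≈ -1.1663e+5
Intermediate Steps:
Z(o, h) = 6 + o + 10*o/h (Z(o, h) = 6 + (o + (10/h)*o) = 6 + (o + 10*o/h) = 6 + o + 10*o/h)
(Z(341, -386) - 197511) + 80541 = ((6 + 341 + 10*341/(-386)) - 197511) + 80541 = ((6 + 341 + 10*341*(-1/386)) - 197511) + 80541 = ((6 + 341 - 1705/193) - 197511) + 80541 = (65266/193 - 197511) + 80541 = -38054357/193 + 80541 = -22509944/193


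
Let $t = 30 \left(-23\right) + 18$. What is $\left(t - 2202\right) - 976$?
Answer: $-3850$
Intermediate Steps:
$t = -672$ ($t = -690 + 18 = -672$)
$\left(t - 2202\right) - 976 = \left(-672 - 2202\right) - 976 = -2874 - 976 = -3850$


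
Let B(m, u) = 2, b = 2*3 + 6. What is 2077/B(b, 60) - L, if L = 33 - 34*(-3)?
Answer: 1807/2 ≈ 903.50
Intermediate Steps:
L = 135 (L = 33 + 102 = 135)
b = 12 (b = 6 + 6 = 12)
2077/B(b, 60) - L = 2077/2 - 1*135 = 2077*(½) - 135 = 2077/2 - 135 = 1807/2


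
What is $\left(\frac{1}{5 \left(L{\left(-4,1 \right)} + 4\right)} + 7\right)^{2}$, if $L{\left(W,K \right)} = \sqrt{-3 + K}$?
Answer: $\frac{- 17431 i + 9870 \sqrt{2}}{50 \left(- 7 i + 4 \sqrt{2}\right)} \approx 49.624 - 0.22139 i$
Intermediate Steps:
$\left(\frac{1}{5 \left(L{\left(-4,1 \right)} + 4\right)} + 7\right)^{2} = \left(\frac{1}{5 \left(\sqrt{-3 + 1} + 4\right)} + 7\right)^{2} = \left(\frac{1}{5 \left(\sqrt{-2} + 4\right)} + 7\right)^{2} = \left(\frac{1}{5 \left(i \sqrt{2} + 4\right)} + 7\right)^{2} = \left(\frac{1}{5 \left(4 + i \sqrt{2}\right)} + 7\right)^{2} = \left(\frac{1}{20 + 5 i \sqrt{2}} + 7\right)^{2} = \left(7 + \frac{1}{20 + 5 i \sqrt{2}}\right)^{2}$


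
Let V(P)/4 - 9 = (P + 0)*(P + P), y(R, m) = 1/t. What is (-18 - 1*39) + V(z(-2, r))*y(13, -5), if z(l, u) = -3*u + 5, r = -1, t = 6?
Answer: 103/3 ≈ 34.333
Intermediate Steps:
y(R, m) = 1/6
z(l, u) = 5 - 3*u
V(P) = 36 + 8*P**2 (V(P) = 36 + 4*((P + 0)*(P + P)) = 36 + 4*(P*(2*P)) = 36 + 4*(2*P**2) = 36 + 8*P**2)
(-18 - 1*39) + V(z(-2, r))*y(13, -5) = (-18 - 1*39) + (36 + 8*(5 - 3*(-1))**2)*(1/6) = (-18 - 39) + (36 + 8*(5 + 3)**2)*(1/6) = -57 + (36 + 8*8**2)*(1/6) = -57 + (36 + 8*64)*(1/6) = -57 + (36 + 512)*(1/6) = -57 + 548*(1/6) = -57 + 274/3 = 103/3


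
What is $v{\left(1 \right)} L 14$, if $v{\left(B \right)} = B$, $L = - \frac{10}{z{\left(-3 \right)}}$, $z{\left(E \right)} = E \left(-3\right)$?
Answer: $- \frac{140}{9} \approx -15.556$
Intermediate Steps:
$z{\left(E \right)} = - 3 E$
$L = - \frac{10}{9}$ ($L = - \frac{10}{\left(-3\right) \left(-3\right)} = - \frac{10}{9} \approx -1.1111$)
$v{\left(1 \right)} L 14 = 1 \left(- \frac{10}{9}\right) 14 = \left(- \frac{10}{9}\right) 14 = - \frac{140}{9}$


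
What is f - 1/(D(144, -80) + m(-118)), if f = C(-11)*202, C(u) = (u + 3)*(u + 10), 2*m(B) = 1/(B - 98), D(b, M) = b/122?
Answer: 50139136/31043 ≈ 1615.2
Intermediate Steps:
D(b, M) = b/122 (D(b, M) = b*(1/122) = b/122)
m(B) = 1/(2*(-98 + B)) (m(B) = 1/(2*(B - 98)) = 1/(2*(-98 + B)))
C(u) = (3 + u)*(10 + u)
f = 1616 (f = (30 + (-11)² + 13*(-11))*202 = (30 + 121 - 143)*202 = 8*202 = 1616)
f - 1/(D(144, -80) + m(-118)) = 1616 - 1/((1/122)*144 + 1/(2*(-98 - 118))) = 1616 - 1/(72/61 + (½)/(-216)) = 1616 - 1/(72/61 + (½)*(-1/216)) = 1616 - 1/(72/61 - 1/432) = 1616 - 1/31043/26352 = 1616 - 1*26352/31043 = 1616 - 26352/31043 = 50139136/31043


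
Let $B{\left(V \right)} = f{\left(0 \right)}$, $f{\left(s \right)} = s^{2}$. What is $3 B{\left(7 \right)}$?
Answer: $0$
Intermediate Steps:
$B{\left(V \right)} = 0$ ($B{\left(V \right)} = 0^{2} = 0$)
$3 B{\left(7 \right)} = 3 \cdot 0 = 0$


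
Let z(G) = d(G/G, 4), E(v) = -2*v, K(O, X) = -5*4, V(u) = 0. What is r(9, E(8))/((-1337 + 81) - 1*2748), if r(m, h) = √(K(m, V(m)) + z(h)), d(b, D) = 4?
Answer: -I/1001 ≈ -0.000999*I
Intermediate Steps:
K(O, X) = -20
z(G) = 4
r(m, h) = 4*I (r(m, h) = √(-20 + 4) = √(-16) = 4*I)
r(9, E(8))/((-1337 + 81) - 1*2748) = (4*I)/((-1337 + 81) - 1*2748) = (4*I)/(-1256 - 2748) = (4*I)/(-4004) = (4*I)*(-1/4004) = -I/1001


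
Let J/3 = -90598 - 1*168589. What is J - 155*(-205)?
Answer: -745786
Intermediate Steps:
J = -777561 (J = 3*(-90598 - 1*168589) = 3*(-90598 - 168589) = 3*(-259187) = -777561)
J - 155*(-205) = -777561 - 155*(-205) = -777561 + 31775 = -745786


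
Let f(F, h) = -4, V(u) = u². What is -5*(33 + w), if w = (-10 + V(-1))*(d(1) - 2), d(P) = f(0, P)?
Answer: -435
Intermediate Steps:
d(P) = -4
w = 54 (w = (-10 + (-1)²)*(-4 - 2) = (-10 + 1)*(-6) = -9*(-6) = 54)
-5*(33 + w) = -5*(33 + 54) = -5*87 = -435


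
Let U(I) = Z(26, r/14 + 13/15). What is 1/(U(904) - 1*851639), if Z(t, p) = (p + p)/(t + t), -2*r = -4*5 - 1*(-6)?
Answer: -780/664278379 ≈ -1.1742e-6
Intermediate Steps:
r = 7 (r = -(-4*5 - 1*(-6))/2 = -(-20 + 6)/2 = -½*(-14) = 7)
Z(t, p) = p/t (Z(t, p) = (2*p)/((2*t)) = (2*p)*(1/(2*t)) = p/t)
U(I) = 41/780 (U(I) = (7/14 + 13/15)/26 = (7*(1/14) + 13*(1/15))*(1/26) = (½ + 13/15)*(1/26) = (41/30)*(1/26) = 41/780)
1/(U(904) - 1*851639) = 1/(41/780 - 1*851639) = 1/(41/780 - 851639) = 1/(-664278379/780) = -780/664278379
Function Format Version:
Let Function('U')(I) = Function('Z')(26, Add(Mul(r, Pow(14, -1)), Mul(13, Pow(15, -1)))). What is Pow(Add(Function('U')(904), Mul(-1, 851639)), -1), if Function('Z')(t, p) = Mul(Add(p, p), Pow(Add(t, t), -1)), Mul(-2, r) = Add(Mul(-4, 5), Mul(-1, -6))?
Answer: Rational(-780, 664278379) ≈ -1.1742e-6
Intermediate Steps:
r = 7 (r = Mul(Rational(-1, 2), Add(Mul(-4, 5), Mul(-1, -6))) = Mul(Rational(-1, 2), Add(-20, 6)) = Mul(Rational(-1, 2), -14) = 7)
Function('Z')(t, p) = Mul(p, Pow(t, -1)) (Function('Z')(t, p) = Mul(Mul(2, p), Pow(Mul(2, t), -1)) = Mul(Mul(2, p), Mul(Rational(1, 2), Pow(t, -1))) = Mul(p, Pow(t, -1)))
Function('U')(I) = Rational(41, 780) (Function('U')(I) = Mul(Add(Mul(7, Pow(14, -1)), Mul(13, Pow(15, -1))), Pow(26, -1)) = Mul(Add(Mul(7, Rational(1, 14)), Mul(13, Rational(1, 15))), Rational(1, 26)) = Mul(Add(Rational(1, 2), Rational(13, 15)), Rational(1, 26)) = Mul(Rational(41, 30), Rational(1, 26)) = Rational(41, 780))
Pow(Add(Function('U')(904), Mul(-1, 851639)), -1) = Pow(Add(Rational(41, 780), Mul(-1, 851639)), -1) = Pow(Add(Rational(41, 780), -851639), -1) = Pow(Rational(-664278379, 780), -1) = Rational(-780, 664278379)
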